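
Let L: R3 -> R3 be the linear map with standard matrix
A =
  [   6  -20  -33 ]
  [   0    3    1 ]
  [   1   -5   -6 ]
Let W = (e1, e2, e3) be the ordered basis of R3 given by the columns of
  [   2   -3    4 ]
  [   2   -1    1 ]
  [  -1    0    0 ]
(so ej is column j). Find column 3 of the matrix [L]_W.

<1, -2, -1>

Compute L(e3) = A e3 = <4, 3, -1> in standard coordinates.
Then write this in W-coordinates: solve for y in y_1 e1 + ... + y_3 e3 = <4, 3, -1>.
This gives y = <1, -2, -1>, which is column 3 of [L]_W.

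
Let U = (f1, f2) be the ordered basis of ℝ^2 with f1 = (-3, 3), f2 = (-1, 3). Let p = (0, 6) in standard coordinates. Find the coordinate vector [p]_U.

We seek scalars with c_1 f1 + c_2 f2 = p; equivalently solve M c = p where the columns of M are f1, f2.
System: -3c_1 - c_2 = 0, 3c_1 + 3c_2 = 6; solving gives c_1 = -1, c_2 = 3.
Check: -f1 + 3f2 = (0, 6).

(-1, 3)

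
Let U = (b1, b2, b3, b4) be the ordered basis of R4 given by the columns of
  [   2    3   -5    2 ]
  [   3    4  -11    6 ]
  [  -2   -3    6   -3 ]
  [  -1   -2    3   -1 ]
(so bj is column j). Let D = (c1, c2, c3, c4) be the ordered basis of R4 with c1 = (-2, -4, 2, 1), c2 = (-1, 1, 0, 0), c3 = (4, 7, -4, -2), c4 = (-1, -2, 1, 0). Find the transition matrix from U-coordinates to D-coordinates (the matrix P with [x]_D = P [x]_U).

[[1, 2, -1, 1], [0, 0, -1, 1], [1, 2, -2, 1], [0, 1, 0, -1]]

Take x = bj: its U-coordinates are the j-th standard unit vector, so P e_j — column j of P — equals [bj]_D.
b1 = c1 + 0·c2 + c3 + 0·c4, giving column 1 = (1, 0, 1, 0); repeating for each j gives P = [[1, 2, -1, 1], [0, 0, -1, 1], [1, 2, -2, 1], [0, 1, 0, -1]].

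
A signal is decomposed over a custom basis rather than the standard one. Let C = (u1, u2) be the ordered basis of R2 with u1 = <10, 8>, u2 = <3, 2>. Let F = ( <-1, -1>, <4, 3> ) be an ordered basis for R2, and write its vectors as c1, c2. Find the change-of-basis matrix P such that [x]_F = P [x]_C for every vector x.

Take x = uj: its C-coordinates are the j-th standard unit vector, so P e_j — column j of P — equals [uj]_F.
u1 = -2c1 + 2c2, giving column 1 = <-2, 2>; repeating for each j gives P = [[-2, 1], [2, 1]].

[[-2, 1], [2, 1]]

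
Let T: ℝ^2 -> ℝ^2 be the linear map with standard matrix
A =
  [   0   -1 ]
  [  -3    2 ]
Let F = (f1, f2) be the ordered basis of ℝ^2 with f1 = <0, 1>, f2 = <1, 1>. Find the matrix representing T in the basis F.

With P the matrix whose columns are f1, f2, [T]_F = P^(-1) A P.
Column by column: T(f1) = A f1 = <-1, 2>; its F-coordinates <3, -1> give column 1.
Continuing for each basis vector yields [T]_F = [[3, 0], [-1, -1]].

[[3, 0], [-1, -1]]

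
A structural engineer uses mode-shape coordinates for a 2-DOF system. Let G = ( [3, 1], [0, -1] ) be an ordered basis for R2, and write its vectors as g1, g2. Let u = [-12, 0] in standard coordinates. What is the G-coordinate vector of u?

Write u = c_1 g1 + c_2 g2 and solve for the c_i.
System: 3c_1 + 0c_2 = -12, c_1 - c_2 = 0; solving gives c_1 = -4, c_2 = -4.
Check: -4g1 - 4g2 = [-12, 0].

[-4, -4]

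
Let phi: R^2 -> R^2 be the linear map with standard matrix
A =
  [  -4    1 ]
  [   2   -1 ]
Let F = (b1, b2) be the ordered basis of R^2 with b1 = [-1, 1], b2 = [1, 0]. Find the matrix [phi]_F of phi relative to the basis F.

[[-3, 2], [2, -2]]

The j-th column of [phi]_F is [phi(bj)]_F.
phi(b1) = A b1 = [5, -3] = -3b1 + 2b2, so column 1 is [-3, 2].
Repeating for b2 and assembling the columns gives [[-3, 2], [2, -2]].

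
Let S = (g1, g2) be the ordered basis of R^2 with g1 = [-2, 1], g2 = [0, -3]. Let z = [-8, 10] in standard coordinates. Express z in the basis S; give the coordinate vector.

[4, -2]

[z]_S is the unique c with M c = z, where M has columns g1, g2.
System: -2c_1 + 0c_2 = -8, c_1 - 3c_2 = 10; solving gives c_1 = 4, c_2 = -2.
Check: 4g1 - 2g2 = [-8, 10].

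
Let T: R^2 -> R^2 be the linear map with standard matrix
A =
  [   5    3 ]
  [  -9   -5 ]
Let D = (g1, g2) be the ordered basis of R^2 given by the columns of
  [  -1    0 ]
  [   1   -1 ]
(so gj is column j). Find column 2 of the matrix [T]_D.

[3, -2]

Compute T(g2) = A g2 = [-3, 5] in standard coordinates.
Then write this in D-coordinates: solve for y in y_1 g1 + y_2 g2 = [-3, 5].
This gives y = [3, -2], which is column 2 of [T]_D.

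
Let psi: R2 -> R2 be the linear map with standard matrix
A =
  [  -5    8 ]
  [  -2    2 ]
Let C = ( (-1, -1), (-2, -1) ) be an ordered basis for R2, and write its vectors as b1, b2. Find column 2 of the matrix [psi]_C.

(-2, 0)

Column 2 of [psi]_C is the C-coordinate vector of psi(b2).
In standard coordinates psi(b2) = A b2 = (2, 2).
Converting to C: (2, 2) = -2b1 + 0·b2, so the coordinate vector is (-2, 0).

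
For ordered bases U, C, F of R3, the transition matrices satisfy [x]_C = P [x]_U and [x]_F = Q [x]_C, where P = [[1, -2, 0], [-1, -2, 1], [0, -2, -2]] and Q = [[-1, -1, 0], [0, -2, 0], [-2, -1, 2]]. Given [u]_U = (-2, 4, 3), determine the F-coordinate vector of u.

(13, 6, -5)

First [u]_C = P [u]_U = (-10, -3, -14).
Then [u]_F = Q [u]_C = (13, 6, -5).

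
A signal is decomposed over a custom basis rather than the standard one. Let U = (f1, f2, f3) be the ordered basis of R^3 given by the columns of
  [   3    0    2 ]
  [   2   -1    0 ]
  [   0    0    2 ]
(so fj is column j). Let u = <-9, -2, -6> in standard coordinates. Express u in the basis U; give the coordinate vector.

<-1, 0, -3>

Write u = c_1 f1 + ... + c_3 f3 and solve for the c_i.
Gaussian elimination on [M | u] yields c = (-1, 0, -3).
Check: -f1 + 0·f2 - 3f3 = <-9, -2, -6>.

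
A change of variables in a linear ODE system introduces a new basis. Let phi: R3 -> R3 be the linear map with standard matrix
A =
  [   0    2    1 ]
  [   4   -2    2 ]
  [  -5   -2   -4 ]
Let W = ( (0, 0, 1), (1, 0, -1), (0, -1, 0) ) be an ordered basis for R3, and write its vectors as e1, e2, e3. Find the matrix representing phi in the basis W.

[[-3, -2, 0], [1, -1, -2], [-2, -2, -2]]

With P the matrix whose columns are e1, ..., e3, [phi]_W = P^(-1) A P.
Column by column: phi(e1) = A e1 = (1, 2, -4); its W-coordinates (-3, 1, -2) give column 1.
Continuing for each basis vector yields [phi]_W = [[-3, -2, 0], [1, -1, -2], [-2, -2, -2]].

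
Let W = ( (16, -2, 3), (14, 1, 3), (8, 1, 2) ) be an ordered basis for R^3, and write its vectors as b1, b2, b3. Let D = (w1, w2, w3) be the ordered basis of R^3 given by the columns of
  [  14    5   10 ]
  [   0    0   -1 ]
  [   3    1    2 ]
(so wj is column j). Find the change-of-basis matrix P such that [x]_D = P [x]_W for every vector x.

[[-1, 1, 2], [2, 2, -2], [2, -1, -1]]

Column j of P is [bj]_D, since P maps W-coordinates to D-coordinates.
Expressing b1 in D: b1 = -w1 + 2w2 + 2w3, so column 1 of P is (-1, 2, 2).
Doing the same for each bj gives P = [[-1, 1, 2], [2, 2, -2], [2, -1, -1]].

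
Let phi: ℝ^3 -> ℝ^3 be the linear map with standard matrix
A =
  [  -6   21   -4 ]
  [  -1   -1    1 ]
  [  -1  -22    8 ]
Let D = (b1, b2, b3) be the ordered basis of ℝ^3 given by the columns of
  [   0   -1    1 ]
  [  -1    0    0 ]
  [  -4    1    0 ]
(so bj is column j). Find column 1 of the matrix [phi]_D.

Compute phi(b1) = A b1 = (-5, -3, -10) in standard coordinates.
Then write this in D-coordinates: solve for y in y_1 b1 + ... + y_3 b3 = (-5, -3, -10).
This gives y = (3, 2, -3), which is column 1 of [phi]_D.

(3, 2, -3)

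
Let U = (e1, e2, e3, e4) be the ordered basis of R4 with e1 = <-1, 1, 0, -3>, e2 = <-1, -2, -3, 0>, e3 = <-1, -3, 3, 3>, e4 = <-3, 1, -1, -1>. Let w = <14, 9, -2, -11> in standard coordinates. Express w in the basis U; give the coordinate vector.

We seek scalars with c_1 e1 + ... + c_4 e4 = w; equivalently solve M c = w where the columns of M are e1, ..., e4.
Row-reducing the augmented matrix [M | w] gives c = (2, -1, -3, -4).
Check: 2e1 - e2 - 3e3 - 4e4 = <14, 9, -2, -11>.

<2, -1, -3, -4>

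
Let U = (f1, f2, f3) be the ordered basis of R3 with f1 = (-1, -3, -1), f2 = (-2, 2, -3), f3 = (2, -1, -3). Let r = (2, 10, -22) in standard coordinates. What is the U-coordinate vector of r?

[r]_U is the unique c with M c = r, where M has columns f1, ..., f3.
Solving this 3x3 system gives c = (-2, 4, 4).
Check: -2f1 + 4f2 + 4f3 = (2, 10, -22).

(-2, 4, 4)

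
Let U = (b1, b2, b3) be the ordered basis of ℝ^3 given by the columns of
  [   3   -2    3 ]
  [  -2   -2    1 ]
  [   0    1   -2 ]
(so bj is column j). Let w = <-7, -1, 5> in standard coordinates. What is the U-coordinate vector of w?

<0, -1, -3>

[w]_U is the unique c with M c = w, where M has columns b1, ..., b3.
Solving this 3x3 system gives c = (0, -1, -3).
Check: 0·b1 - b2 - 3b3 = <-7, -1, 5>.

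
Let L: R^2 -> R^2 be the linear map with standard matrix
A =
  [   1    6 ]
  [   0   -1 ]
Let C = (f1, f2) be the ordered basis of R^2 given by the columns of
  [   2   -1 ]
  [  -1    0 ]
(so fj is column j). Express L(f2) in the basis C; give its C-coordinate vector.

Column 2 of [L]_C is the C-coordinate vector of L(f2).
In standard coordinates L(f2) = A f2 = [-1, 0].
Converting to C: [-1, 0] = 0·f1 + f2, so the coordinate vector is [0, 1].

[0, 1]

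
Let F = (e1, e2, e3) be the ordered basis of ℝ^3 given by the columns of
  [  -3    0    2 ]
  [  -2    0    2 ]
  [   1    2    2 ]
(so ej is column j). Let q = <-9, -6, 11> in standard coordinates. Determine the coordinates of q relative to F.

<3, 4, 0>

We seek scalars with c_1 e1 + ... + c_3 e3 = q; equivalently solve M c = q where the columns of M are e1, ..., e3.
Solving this 3x3 system gives c = (3, 4, 0).
Check: 3e1 + 4e2 + 0·e3 = <-9, -6, 11>.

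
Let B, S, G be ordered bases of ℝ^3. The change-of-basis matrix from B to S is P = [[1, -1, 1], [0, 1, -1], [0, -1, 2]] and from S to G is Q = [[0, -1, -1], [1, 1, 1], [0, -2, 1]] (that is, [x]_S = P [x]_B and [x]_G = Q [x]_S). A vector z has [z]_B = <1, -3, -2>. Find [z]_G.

<2, 0, 1>

Apply P to get S-coordinates <2, -1, -1>, then Q to get G-coordinates.
The result is [z]_G = <2, 0, 1>.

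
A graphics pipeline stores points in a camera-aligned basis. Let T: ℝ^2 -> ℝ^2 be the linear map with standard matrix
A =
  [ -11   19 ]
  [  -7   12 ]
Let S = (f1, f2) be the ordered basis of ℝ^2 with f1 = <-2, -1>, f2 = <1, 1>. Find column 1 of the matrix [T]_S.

<-1, 1>

Compute T(f1) = A f1 = <3, 2> in standard coordinates.
Then write this in S-coordinates: solve for y in y_1 f1 + y_2 f2 = <3, 2>.
This gives y = <-1, 1>, which is column 1 of [T]_S.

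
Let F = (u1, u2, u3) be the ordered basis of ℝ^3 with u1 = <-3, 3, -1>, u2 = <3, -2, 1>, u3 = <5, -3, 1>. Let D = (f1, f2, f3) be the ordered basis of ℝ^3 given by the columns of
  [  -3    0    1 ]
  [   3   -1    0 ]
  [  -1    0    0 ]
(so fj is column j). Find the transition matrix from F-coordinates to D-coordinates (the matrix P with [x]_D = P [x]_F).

[[1, -1, -1], [0, -1, 0], [0, 0, 2]]

Take x = uj: its F-coordinates are the j-th standard unit vector, so P e_j — column j of P — equals [uj]_D.
u1 = f1 + 0·f2 + 0·f3, giving column 1 = <1, 0, 0>; repeating for each j gives P = [[1, -1, -1], [0, -1, 0], [0, 0, 2]].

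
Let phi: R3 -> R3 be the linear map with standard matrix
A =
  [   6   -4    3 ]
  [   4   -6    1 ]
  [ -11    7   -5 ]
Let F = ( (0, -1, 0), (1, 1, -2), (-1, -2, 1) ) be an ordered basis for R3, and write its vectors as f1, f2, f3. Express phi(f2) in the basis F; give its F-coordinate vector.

(-2, -2, 2)

Column 2 of [phi]_F is the F-coordinate vector of phi(f2).
In standard coordinates phi(f2) = A f2 = (-4, -4, 6).
Converting to F: (-4, -4, 6) = -2f1 - 2f2 + 2f3, so the coordinate vector is (-2, -2, 2).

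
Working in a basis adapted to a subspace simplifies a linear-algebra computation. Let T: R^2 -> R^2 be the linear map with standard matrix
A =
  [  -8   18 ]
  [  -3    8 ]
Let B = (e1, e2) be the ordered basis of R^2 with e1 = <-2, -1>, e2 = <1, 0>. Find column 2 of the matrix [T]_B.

Compute T(e2) = A e2 = <-8, -3> in standard coordinates.
Then write this in B-coordinates: solve for y in y_1 e1 + y_2 e2 = <-8, -3>.
This gives y = <3, -2>, which is column 2 of [T]_B.

<3, -2>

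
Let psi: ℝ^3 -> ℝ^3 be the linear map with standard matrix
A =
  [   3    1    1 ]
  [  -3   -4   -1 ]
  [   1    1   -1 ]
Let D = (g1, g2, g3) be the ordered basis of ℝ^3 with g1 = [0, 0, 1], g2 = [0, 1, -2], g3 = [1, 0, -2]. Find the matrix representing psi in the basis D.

[[-1, -3, 3], [-1, -2, -1], [1, -1, 1]]

Let P have columns g1, ..., g3. Then [psi]_D = P^(-1) A P.
Here det P = -1, so P^(-1) is integer; computing A P first and then P^(-1)(A P) gives [[-1, -3, 3], [-1, -2, -1], [1, -1, 1]].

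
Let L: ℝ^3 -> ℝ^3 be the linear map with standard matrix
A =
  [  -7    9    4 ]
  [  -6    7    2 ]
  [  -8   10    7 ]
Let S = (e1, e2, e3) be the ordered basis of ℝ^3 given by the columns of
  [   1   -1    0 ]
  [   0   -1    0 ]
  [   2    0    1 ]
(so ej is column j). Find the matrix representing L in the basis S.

[[3, -1, 2], [2, 1, -2], [0, 0, 3]]

The j-th column of [L]_S is [L(ej)]_S.
L(e1) = A e1 = [1, -2, 6] = 3e1 + 2e2 + 0·e3, so column 1 is [3, 2, 0].
Repeating for e2, e3 and assembling the columns gives [[3, -1, 2], [2, 1, -2], [0, 0, 3]].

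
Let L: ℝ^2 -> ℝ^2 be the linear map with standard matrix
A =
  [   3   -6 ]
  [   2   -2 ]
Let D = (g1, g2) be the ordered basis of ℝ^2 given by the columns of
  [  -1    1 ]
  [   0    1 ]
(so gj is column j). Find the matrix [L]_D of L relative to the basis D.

[[1, 3], [-2, 0]]

With P the matrix whose columns are g1, g2, [L]_D = P^(-1) A P.
Column by column: L(g1) = A g1 = (-3, -2); its D-coordinates (1, -2) give column 1.
Continuing for each basis vector yields [L]_D = [[1, 3], [-2, 0]].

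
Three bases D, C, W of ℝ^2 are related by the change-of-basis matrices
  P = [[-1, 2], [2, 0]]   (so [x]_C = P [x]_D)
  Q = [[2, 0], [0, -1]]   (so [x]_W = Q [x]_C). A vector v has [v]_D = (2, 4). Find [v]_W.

(12, -4)

Apply P to get C-coordinates (6, 4), then Q to get W-coordinates.
The result is [v]_W = (12, -4).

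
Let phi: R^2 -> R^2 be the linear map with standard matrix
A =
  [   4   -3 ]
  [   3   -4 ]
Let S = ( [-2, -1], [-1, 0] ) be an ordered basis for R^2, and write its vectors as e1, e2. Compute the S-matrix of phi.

With P the matrix whose columns are e1, e2, [phi]_S = P^(-1) A P.
Column by column: phi(e1) = A e1 = [-5, -2]; its S-coordinates [2, 1] give column 1.
Continuing for each basis vector yields [phi]_S = [[2, 3], [1, -2]].

[[2, 3], [1, -2]]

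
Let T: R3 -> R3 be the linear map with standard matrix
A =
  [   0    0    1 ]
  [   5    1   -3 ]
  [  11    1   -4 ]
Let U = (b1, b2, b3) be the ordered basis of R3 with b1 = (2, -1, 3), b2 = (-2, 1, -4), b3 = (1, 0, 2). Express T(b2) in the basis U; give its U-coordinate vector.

(-3, 0, 2)

Column 2 of [T]_U is the U-coordinate vector of T(b2).
In standard coordinates T(b2) = A b2 = (-4, 3, -5).
Converting to U: (-4, 3, -5) = -3b1 + 0·b2 + 2b3, so the coordinate vector is (-3, 0, 2).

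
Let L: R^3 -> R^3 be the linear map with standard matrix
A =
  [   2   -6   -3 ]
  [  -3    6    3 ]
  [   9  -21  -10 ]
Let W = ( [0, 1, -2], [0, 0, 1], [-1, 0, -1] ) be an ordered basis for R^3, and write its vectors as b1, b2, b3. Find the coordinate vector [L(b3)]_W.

[0, 0, -1]

Column 3 of [L]_W is the W-coordinate vector of L(b3).
In standard coordinates L(b3) = A b3 = [1, 0, 1].
Converting to W: [1, 0, 1] = 0·b1 + 0·b2 - b3, so the coordinate vector is [0, 0, -1].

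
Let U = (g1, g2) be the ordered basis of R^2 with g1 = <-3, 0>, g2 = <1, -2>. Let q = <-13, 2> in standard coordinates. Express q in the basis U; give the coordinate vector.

Write q = c_1 g1 + c_2 g2 and solve for the c_i.
System: -3c_1 + c_2 = -13, 0c_1 - 2c_2 = 2; solving gives c_1 = 4, c_2 = -1.
Check: 4g1 - g2 = <-13, 2>.

<4, -1>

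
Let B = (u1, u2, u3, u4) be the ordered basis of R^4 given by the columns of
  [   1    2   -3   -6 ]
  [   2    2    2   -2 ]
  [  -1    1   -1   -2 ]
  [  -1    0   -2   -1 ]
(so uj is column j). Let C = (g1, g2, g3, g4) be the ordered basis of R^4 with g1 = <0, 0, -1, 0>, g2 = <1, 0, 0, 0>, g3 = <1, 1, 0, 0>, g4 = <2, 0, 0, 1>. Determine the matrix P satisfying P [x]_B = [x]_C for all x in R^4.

Let M have columns uj and N have columns gj. Then for every x, N [x]_C = x = M [x]_B, so P = N^(-1) M.
Since det N = -1, N^(-1) has integer entries; multiplying gives P = [[1, -1, 1, 2], [1, 0, -1, -2], [2, 2, 2, -2], [-1, 0, -2, -1]].

[[1, -1, 1, 2], [1, 0, -1, -2], [2, 2, 2, -2], [-1, 0, -2, -1]]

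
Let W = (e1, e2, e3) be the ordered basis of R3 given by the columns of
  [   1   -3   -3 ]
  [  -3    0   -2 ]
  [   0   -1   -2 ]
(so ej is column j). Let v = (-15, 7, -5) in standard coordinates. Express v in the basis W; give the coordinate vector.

(-3, 3, 1)

We seek scalars with c_1 e1 + ... + c_3 e3 = v; equivalently solve M c = v where the columns of M are e1, ..., e3.
Row-reducing the augmented matrix [M | v] gives c = (-3, 3, 1).
Check: -3e1 + 3e2 + e3 = (-15, 7, -5).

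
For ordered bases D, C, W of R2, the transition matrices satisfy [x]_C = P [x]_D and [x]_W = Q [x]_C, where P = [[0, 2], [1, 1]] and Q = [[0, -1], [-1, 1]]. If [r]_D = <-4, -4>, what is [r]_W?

First [r]_C = P [r]_D = <-8, -8>.
Then [r]_W = Q [r]_C = <8, 0>.

<8, 0>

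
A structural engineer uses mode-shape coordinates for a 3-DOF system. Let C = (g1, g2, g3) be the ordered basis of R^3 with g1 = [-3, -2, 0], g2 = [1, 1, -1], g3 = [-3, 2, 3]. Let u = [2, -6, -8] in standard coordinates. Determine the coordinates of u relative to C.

[u]_C is the unique c with M c = u, where M has columns g1, ..., g3.
Solving this 3x3 system gives c = (2, 2, -2).
Check: 2g1 + 2g2 - 2g3 = [2, -6, -8].

[2, 2, -2]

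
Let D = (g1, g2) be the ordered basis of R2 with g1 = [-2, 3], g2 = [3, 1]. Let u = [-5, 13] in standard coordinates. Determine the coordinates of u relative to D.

[4, 1]

We seek scalars with c_1 g1 + c_2 g2 = u; equivalently solve M c = u where the columns of M are g1, g2.
System: -2c_1 + 3c_2 = -5, 3c_1 + c_2 = 13; solving gives c_1 = 4, c_2 = 1.
Check: 4g1 + g2 = [-5, 13].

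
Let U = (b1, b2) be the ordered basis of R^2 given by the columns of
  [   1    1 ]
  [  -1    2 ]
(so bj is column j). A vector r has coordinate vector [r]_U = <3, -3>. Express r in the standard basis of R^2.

<0, -9>

By definition r = 3b1 - 3b2.
Summing componentwise gives <0, -9>.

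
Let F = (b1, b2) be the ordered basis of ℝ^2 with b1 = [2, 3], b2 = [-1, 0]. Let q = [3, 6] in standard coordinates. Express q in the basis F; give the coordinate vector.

Write q = c_1 b1 + c_2 b2 and solve for the c_i.
System: 2c_1 - c_2 = 3, 3c_1 + 0c_2 = 6; solving gives c_1 = 2, c_2 = 1.
Check: 2b1 + b2 = [3, 6].

[2, 1]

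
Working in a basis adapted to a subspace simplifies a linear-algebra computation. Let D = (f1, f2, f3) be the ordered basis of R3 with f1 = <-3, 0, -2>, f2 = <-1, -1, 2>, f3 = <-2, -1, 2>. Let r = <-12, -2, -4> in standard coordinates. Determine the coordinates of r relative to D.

<4, 4, -2>

Write r = c_1 f1 + ... + c_3 f3 and solve for the c_i.
Gaussian elimination on [M | r] yields c = (4, 4, -2).
Check: 4f1 + 4f2 - 2f3 = <-12, -2, -4>.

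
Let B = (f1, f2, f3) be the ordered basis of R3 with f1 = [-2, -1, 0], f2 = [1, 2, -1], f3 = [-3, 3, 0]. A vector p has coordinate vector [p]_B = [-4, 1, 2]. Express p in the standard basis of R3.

[3, 12, -1]

The coordinates say p = -4f1 + f2 + 2f3; adding the scaled basis vectors gives [3, 12, -1].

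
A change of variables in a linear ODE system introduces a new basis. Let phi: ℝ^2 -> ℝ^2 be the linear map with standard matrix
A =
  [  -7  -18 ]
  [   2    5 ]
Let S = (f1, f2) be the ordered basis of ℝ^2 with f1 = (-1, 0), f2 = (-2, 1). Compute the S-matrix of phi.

[[-3, 2], [-2, 1]]

The j-th column of [phi]_S is [phi(fj)]_S.
phi(f1) = A f1 = (7, -2) = -3f1 - 2f2, so column 1 is (-3, -2).
Repeating for f2 and assembling the columns gives [[-3, 2], [-2, 1]].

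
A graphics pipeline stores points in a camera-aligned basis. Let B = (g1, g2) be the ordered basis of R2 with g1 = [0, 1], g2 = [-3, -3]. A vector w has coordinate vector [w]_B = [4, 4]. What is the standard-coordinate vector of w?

w = M [w]_B, where M has columns g1, g2.
Carrying out the matrix-vector product, w = [-12, -8].

[-12, -8]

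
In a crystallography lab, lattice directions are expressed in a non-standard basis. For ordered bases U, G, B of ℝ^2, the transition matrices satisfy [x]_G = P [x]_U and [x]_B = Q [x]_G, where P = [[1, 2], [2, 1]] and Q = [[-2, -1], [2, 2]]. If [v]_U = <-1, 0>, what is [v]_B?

<4, -6>

Apply P to get G-coordinates <-1, -2>, then Q to get B-coordinates.
The result is [v]_B = <4, -6>.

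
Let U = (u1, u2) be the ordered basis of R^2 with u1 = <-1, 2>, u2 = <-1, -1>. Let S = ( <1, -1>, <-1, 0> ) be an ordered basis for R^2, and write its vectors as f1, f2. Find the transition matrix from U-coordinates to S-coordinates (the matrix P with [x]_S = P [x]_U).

Column j of P is [uj]_S, since P maps U-coordinates to S-coordinates.
Expressing u1 in S: u1 = -2f1 - f2, so column 1 of P is <-2, -1>.
Doing the same for each uj gives P = [[-2, 1], [-1, 2]].

[[-2, 1], [-1, 2]]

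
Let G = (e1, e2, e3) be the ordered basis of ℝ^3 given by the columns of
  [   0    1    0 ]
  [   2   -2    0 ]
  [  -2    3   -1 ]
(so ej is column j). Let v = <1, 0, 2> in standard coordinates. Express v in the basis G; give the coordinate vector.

We seek scalars with c_1 e1 + ... + c_3 e3 = v; equivalently solve M c = v where the columns of M are e1, ..., e3.
Row-reducing the augmented matrix [M | v] gives c = (1, 1, -1).
Check: e1 + e2 - e3 = <1, 0, 2>.

<1, 1, -1>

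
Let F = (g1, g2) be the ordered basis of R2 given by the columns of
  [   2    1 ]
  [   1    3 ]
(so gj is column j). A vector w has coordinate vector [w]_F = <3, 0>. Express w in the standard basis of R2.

<6, 3>

w = M [w]_F, where M has columns g1, g2.
Carrying out the matrix-vector product, w = <6, 3>.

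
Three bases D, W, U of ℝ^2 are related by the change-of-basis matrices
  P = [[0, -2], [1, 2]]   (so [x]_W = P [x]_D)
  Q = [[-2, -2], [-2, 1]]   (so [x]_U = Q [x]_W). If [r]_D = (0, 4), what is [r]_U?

First [r]_W = P [r]_D = (-8, 8).
Then [r]_U = Q [r]_W = (0, 24).

(0, 24)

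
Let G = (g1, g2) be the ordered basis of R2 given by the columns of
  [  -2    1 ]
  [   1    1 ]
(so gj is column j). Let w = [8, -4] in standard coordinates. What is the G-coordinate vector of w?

We seek scalars with c_1 g1 + c_2 g2 = w; equivalently solve M c = w where the columns of M are g1, g2.
System: -2c_1 + c_2 = 8, c_1 + c_2 = -4; solving gives c_1 = -4, c_2 = 0.
Check: -4g1 + 0·g2 = [8, -4].

[-4, 0]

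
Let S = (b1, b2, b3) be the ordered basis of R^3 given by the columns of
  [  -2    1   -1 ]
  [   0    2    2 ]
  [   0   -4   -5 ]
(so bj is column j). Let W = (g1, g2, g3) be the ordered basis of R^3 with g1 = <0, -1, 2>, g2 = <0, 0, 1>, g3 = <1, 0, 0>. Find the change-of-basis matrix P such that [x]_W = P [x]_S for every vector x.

Column j of P is [bj]_W, since P maps S-coordinates to W-coordinates.
Expressing b1 in W: b1 = 0·g1 + 0·g2 - 2g3, so column 1 of P is <0, 0, -2>.
Doing the same for each bj gives P = [[0, -2, -2], [0, 0, -1], [-2, 1, -1]].

[[0, -2, -2], [0, 0, -1], [-2, 1, -1]]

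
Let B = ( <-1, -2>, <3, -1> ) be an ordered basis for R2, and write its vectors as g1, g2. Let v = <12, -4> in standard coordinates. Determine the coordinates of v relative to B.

<0, 4>

We seek scalars with c_1 g1 + c_2 g2 = v; equivalently solve M c = v where the columns of M are g1, g2.
System: -c_1 + 3c_2 = 12, -2c_1 - c_2 = -4; solving gives c_1 = 0, c_2 = 4.
Check: 0·g1 + 4g2 = <12, -4>.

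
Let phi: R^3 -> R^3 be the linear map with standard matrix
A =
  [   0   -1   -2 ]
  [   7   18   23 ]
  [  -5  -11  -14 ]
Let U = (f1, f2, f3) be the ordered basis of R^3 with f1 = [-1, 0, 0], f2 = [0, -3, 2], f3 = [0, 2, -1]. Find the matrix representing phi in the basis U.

[[0, 1, 0], [3, 2, -3], [1, -1, 2]]

With P the matrix whose columns are f1, ..., f3, [phi]_U = P^(-1) A P.
Column by column: phi(f1) = A f1 = [0, -7, 5]; its U-coordinates [0, 3, 1] give column 1.
Continuing for each basis vector yields [phi]_U = [[0, 1, 0], [3, 2, -3], [1, -1, 2]].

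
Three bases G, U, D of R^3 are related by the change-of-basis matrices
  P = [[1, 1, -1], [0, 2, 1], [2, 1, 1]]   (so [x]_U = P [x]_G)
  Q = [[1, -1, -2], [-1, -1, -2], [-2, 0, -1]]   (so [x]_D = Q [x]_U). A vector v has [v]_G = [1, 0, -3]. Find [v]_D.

Composing the changes, [v]_D = Q P [v]_G.
Q P = [[-3, -3, -4], [-5, -5, -2], [-4, -3, 1]]; applying this to [1, 0, -3] gives [9, 1, -7].

[9, 1, -7]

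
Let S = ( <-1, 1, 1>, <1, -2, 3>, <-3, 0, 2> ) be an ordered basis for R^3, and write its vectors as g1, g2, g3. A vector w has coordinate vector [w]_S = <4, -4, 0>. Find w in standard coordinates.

The coordinates say w = 4g1 - 4g2 + 0·g3; adding the scaled basis vectors gives <-8, 12, -8>.

<-8, 12, -8>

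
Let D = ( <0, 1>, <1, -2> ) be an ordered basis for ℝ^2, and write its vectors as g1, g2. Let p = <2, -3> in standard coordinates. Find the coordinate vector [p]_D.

<1, 2>

We seek scalars with c_1 g1 + c_2 g2 = p; equivalently solve M c = p where the columns of M are g1, g2.
System: 0c_1 + c_2 = 2, c_1 - 2c_2 = -3; solving gives c_1 = 1, c_2 = 2.
Check: g1 + 2g2 = <2, -3>.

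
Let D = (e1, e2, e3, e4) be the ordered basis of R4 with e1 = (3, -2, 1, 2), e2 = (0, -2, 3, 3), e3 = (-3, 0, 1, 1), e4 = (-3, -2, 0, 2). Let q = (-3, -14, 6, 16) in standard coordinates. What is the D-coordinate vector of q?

We seek scalars with c_1 e1 + ... + c_4 e4 = q; equivalently solve M c = q where the columns of M are e1, ..., e4.
Solving this 4x4 system gives c = (4, 0, 2, 3).
Check: 4e1 + 0·e2 + 2e3 + 3e4 = (-3, -14, 6, 16).

(4, 0, 2, 3)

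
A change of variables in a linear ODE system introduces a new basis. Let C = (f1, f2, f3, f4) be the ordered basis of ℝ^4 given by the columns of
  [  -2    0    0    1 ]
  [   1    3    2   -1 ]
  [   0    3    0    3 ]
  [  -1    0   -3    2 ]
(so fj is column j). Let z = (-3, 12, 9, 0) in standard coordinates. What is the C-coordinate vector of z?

[z]_C is the unique c with M c = z, where M has columns f1, ..., f4.
Solving this 4x4 system gives c = (1, 4, -1, -1).
Check: f1 + 4f2 - f3 - f4 = (-3, 12, 9, 0).

(1, 4, -1, -1)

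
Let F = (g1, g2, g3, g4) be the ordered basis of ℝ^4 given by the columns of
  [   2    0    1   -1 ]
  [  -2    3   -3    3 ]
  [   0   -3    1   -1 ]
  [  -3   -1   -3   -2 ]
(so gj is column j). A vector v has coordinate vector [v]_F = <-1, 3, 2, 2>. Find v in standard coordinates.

The coordinates say v = -g1 + 3g2 + 2g3 + 2g4; adding the scaled basis vectors gives <-2, 11, -9, -10>.

<-2, 11, -9, -10>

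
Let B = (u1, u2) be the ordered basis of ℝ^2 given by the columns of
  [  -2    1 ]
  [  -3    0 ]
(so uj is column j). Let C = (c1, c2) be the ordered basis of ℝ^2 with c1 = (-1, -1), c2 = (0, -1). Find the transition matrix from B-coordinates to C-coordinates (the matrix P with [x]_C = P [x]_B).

[[2, -1], [1, 1]]

Column j of P is [uj]_C, since P maps B-coordinates to C-coordinates.
Expressing u1 in C: u1 = 2c1 + c2, so column 1 of P is (2, 1).
Doing the same for each uj gives P = [[2, -1], [1, 1]].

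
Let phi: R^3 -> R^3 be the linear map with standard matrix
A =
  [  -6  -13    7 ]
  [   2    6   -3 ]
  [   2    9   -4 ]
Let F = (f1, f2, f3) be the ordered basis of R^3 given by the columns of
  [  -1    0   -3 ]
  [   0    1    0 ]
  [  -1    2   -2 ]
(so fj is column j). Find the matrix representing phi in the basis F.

[[-2, -1, 2], [1, 0, 0], [1, 0, -2]]

The j-th column of [phi]_F is [phi(fj)]_F.
phi(f1) = A f1 = [-1, 1, 2] = -2f1 + f2 + f3, so column 1 is [-2, 1, 1].
Repeating for f2, f3 and assembling the columns gives [[-2, -1, 2], [1, 0, 0], [1, 0, -2]].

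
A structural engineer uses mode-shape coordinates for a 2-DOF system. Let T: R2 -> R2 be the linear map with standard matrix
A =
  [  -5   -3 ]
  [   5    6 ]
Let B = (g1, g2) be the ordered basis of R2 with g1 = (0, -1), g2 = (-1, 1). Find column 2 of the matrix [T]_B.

(-3, -2)

Compute T(g2) = A g2 = (2, 1) in standard coordinates.
Then write this in B-coordinates: solve for y in y_1 g1 + y_2 g2 = (2, 1).
This gives y = (-3, -2), which is column 2 of [T]_B.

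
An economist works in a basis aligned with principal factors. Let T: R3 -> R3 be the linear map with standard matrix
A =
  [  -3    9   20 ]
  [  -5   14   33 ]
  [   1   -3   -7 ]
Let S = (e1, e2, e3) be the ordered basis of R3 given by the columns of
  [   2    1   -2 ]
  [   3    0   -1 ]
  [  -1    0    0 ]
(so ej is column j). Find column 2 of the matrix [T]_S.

(-1, 3, 2)

Compute T(e2) = A e2 = (-3, -5, 1) in standard coordinates.
Then write this in S-coordinates: solve for y in y_1 e1 + ... + y_3 e3 = (-3, -5, 1).
This gives y = (-1, 3, 2), which is column 2 of [T]_S.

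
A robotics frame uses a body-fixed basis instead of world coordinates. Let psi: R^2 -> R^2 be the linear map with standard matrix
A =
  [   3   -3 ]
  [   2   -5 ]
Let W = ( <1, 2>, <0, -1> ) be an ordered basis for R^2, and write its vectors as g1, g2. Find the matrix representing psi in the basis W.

[[-3, 3], [2, 1]]

With P the matrix whose columns are g1, g2, [psi]_W = P^(-1) A P.
Column by column: psi(g1) = A g1 = <-3, -8>; its W-coordinates <-3, 2> give column 1.
Continuing for each basis vector yields [psi]_W = [[-3, 3], [2, 1]].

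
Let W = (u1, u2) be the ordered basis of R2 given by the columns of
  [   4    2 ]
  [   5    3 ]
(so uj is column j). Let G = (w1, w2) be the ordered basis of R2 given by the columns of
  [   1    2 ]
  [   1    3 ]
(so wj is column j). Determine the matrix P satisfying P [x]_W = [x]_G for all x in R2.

[[2, 0], [1, 1]]

Take x = uj: its W-coordinates are the j-th standard unit vector, so P e_j — column j of P — equals [uj]_G.
u1 = 2w1 + w2, giving column 1 = <2, 1>; repeating for each j gives P = [[2, 0], [1, 1]].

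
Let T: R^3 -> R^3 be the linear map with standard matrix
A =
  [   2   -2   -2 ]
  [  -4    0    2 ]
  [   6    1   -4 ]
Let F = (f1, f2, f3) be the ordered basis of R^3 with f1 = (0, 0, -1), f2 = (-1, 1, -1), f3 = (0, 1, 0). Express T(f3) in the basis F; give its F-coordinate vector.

Compute T(f3) = A f3 = (-2, 0, 1) in standard coordinates.
Then write this in F-coordinates: solve for y in y_1 f1 + ... + y_3 f3 = (-2, 0, 1).
This gives y = (-3, 2, -2), which is column 3 of [T]_F.

(-3, 2, -2)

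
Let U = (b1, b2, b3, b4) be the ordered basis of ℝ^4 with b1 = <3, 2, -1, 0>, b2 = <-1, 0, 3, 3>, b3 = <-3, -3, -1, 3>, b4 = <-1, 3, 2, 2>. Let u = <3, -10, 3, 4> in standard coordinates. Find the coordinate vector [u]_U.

<1, 4, 0, -4>

We seek scalars with c_1 b1 + ... + c_4 b4 = u; equivalently solve M c = u where the columns of M are b1, ..., b4.
Gaussian elimination on [M | u] yields c = (1, 4, 0, -4).
Check: b1 + 4b2 + 0·b3 - 4b4 = <3, -10, 3, 4>.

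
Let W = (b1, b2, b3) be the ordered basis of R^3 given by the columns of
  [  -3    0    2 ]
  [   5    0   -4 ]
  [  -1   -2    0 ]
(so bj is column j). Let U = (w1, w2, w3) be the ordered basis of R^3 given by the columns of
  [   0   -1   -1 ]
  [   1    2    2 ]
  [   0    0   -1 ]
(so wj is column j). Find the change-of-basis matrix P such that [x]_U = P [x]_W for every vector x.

Let M have columns bj and N have columns wj. Then for every x, N [x]_U = x = M [x]_W, so P = N^(-1) M.
Since det N = -1, N^(-1) has integer entries; multiplying gives P = [[-1, 0, 0], [2, -2, -2], [1, 2, 0]].

[[-1, 0, 0], [2, -2, -2], [1, 2, 0]]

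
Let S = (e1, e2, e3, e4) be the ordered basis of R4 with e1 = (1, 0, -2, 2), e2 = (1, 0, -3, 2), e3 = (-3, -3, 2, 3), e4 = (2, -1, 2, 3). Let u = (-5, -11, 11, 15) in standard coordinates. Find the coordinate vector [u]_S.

(1, -1, 3, 2)

[u]_S is the unique c with M c = u, where M has columns e1, ..., e4.
Solving this 4x4 system gives c = (1, -1, 3, 2).
Check: e1 - e2 + 3e3 + 2e4 = (-5, -11, 11, 15).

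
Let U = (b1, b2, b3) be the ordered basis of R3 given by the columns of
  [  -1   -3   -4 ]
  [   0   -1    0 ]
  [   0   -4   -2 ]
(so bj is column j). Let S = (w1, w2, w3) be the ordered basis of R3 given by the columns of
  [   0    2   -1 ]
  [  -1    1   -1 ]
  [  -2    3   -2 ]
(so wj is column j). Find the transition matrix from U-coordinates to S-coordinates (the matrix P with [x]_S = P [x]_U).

[[-1, 0, -2], [0, -2, -2], [1, -1, 0]]

Let M have columns bj and N have columns wj. Then for every x, N [x]_S = x = M [x]_U, so P = N^(-1) M.
Since det N = 1, N^(-1) has integer entries; multiplying gives P = [[-1, 0, -2], [0, -2, -2], [1, -1, 0]].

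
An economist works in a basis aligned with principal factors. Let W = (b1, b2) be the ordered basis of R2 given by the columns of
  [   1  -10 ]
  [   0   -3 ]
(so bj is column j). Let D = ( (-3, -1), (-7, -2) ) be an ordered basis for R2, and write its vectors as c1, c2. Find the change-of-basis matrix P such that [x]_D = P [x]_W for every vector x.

[[2, 1], [-1, 1]]

Take x = bj: its W-coordinates are the j-th standard unit vector, so P e_j — column j of P — equals [bj]_D.
b1 = 2c1 - c2, giving column 1 = (2, -1); repeating for each j gives P = [[2, 1], [-1, 1]].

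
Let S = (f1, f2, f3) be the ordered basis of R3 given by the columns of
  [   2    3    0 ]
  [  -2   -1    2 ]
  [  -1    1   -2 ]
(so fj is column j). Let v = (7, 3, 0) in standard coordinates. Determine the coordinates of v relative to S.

Write v = c_1 f1 + ... + c_3 f3 and solve for the c_i.
Solving this 3x3 system gives c = (-1, 3, 2).
Check: -f1 + 3f2 + 2f3 = (7, 3, 0).

(-1, 3, 2)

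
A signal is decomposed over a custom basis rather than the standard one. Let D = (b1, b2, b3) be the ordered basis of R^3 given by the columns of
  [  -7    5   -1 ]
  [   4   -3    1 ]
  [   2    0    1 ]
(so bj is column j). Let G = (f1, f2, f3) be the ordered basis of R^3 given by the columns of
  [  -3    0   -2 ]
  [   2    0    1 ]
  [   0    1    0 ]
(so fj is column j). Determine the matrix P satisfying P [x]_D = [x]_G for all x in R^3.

Take x = bj: its D-coordinates are the j-th standard unit vector, so P e_j — column j of P — equals [bj]_G.
b1 = f1 + 2f2 + 2f3, giving column 1 = [1, 2, 2]; repeating for each j gives P = [[1, -1, 1], [2, 0, 1], [2, -1, -1]].

[[1, -1, 1], [2, 0, 1], [2, -1, -1]]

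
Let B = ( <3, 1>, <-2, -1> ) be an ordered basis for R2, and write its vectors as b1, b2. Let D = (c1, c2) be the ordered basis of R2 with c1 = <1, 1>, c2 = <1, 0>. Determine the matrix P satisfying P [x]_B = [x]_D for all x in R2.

[[1, -1], [2, -1]]

Column j of P is [bj]_D, since P maps B-coordinates to D-coordinates.
Expressing b1 in D: b1 = c1 + 2c2, so column 1 of P is <1, 2>.
Doing the same for each bj gives P = [[1, -1], [2, -1]].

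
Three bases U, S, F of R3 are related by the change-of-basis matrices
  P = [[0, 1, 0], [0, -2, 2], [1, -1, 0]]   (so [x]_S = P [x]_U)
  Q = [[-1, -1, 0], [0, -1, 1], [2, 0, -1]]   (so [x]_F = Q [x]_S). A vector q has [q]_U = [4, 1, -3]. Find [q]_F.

First [q]_S = P [q]_U = [1, -8, 3].
Then [q]_F = Q [q]_S = [7, 11, -1].

[7, 11, -1]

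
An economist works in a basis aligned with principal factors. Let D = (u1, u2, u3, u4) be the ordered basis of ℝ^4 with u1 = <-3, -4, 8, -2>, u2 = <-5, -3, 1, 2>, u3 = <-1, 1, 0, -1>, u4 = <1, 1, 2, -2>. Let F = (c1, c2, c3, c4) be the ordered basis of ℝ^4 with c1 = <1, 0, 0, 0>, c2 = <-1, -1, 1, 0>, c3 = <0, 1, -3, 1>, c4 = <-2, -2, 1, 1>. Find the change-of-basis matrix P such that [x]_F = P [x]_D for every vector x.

[[-1, -2, -2, -1], [2, -1, 1, 0], [-2, 0, 0, -1], [0, 2, -1, -1]]

Column j of P is [uj]_F, since P maps D-coordinates to F-coordinates.
Expressing u1 in F: u1 = -c1 + 2c2 - 2c3 + 0·c4, so column 1 of P is <-1, 2, -2, 0>.
Doing the same for each uj gives P = [[-1, -2, -2, -1], [2, -1, 1, 0], [-2, 0, 0, -1], [0, 2, -1, -1]].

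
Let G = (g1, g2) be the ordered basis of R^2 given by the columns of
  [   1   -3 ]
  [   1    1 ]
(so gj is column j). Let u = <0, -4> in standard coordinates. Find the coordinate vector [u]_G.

We seek scalars with c_1 g1 + c_2 g2 = u; equivalently solve M c = u where the columns of M are g1, g2.
System: c_1 - 3c_2 = 0, c_1 + c_2 = -4; solving gives c_1 = -3, c_2 = -1.
Check: -3g1 - g2 = <0, -4>.

<-3, -1>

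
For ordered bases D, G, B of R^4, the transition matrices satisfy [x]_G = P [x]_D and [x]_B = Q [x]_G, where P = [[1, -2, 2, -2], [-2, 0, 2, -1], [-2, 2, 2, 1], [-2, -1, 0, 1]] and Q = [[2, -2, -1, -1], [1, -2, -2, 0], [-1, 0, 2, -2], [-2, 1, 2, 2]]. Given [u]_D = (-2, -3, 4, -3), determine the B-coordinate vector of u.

Composing the changes, [u]_B = Q P [u]_D.
Q P = [[10, -5, -2, -4], [9, -6, -6, -2], [-1, 8, 2, 2], [-12, 6, 2, 7]]; applying this to (-2, -3, 4, -3) gives (-1, -18, -20, -7).

(-1, -18, -20, -7)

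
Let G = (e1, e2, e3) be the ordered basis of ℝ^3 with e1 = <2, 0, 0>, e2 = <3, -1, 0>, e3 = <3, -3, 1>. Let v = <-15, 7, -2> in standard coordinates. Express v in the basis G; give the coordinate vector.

<-3, -1, -2>

We seek scalars with c_1 e1 + ... + c_3 e3 = v; equivalently solve M c = v where the columns of M are e1, ..., e3.
Row-reducing the augmented matrix [M | v] gives c = (-3, -1, -2).
Check: -3e1 - e2 - 2e3 = <-15, 7, -2>.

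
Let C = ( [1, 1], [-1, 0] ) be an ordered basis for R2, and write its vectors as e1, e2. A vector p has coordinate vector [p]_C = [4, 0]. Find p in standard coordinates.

The coordinates say p = 4e1 + 0·e2; adding the scaled basis vectors gives [4, 4].

[4, 4]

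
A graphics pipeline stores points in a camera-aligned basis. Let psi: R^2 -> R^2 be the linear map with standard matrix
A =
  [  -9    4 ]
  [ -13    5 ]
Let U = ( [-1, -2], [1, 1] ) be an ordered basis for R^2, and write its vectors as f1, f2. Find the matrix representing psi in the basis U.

[[-2, 3], [-1, -2]]

Let P have columns f1, f2. Then [psi]_U = P^(-1) A P.
Here det P = 1, so P^(-1) is integer; computing A P first and then P^(-1)(A P) gives [[-2, 3], [-1, -2]].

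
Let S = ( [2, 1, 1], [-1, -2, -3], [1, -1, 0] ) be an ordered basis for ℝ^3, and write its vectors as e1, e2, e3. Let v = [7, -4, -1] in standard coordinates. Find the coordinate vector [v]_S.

[2, 1, 4]

[v]_S is the unique c with M c = v, where M has columns e1, ..., e3.
Gaussian elimination on [M | v] yields c = (2, 1, 4).
Check: 2e1 + e2 + 4e3 = [7, -4, -1].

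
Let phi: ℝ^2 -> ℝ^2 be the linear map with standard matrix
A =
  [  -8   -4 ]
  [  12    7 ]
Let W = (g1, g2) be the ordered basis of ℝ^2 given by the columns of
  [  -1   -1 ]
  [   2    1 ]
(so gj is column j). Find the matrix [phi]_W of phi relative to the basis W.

[[2, -1], [-2, -3]]

With P the matrix whose columns are g1, g2, [phi]_W = P^(-1) A P.
Column by column: phi(g1) = A g1 = [0, 2]; its W-coordinates [2, -2] give column 1.
Continuing for each basis vector yields [phi]_W = [[2, -1], [-2, -3]].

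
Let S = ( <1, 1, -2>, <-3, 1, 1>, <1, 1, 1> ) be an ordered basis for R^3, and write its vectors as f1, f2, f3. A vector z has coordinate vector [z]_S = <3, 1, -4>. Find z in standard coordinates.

By definition z = 3f1 + f2 - 4f3.
Summing componentwise gives <-4, 0, -9>.

<-4, 0, -9>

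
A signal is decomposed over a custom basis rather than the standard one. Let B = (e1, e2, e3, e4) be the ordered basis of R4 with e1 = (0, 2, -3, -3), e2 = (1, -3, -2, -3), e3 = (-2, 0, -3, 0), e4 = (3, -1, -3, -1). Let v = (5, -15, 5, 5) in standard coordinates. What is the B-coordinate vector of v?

(-4, 2, 0, 1)

We seek scalars with c_1 e1 + ... + c_4 e4 = v; equivalently solve M c = v where the columns of M are e1, ..., e4.
Gaussian elimination on [M | v] yields c = (-4, 2, 0, 1).
Check: -4e1 + 2e2 + 0·e3 + e4 = (5, -15, 5, 5).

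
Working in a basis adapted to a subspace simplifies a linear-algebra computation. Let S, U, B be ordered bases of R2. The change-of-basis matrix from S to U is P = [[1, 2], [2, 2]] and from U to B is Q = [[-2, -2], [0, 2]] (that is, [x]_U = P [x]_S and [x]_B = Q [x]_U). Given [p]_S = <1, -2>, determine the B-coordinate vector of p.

First [p]_U = P [p]_S = <-3, -2>.
Then [p]_B = Q [p]_U = <10, -4>.

<10, -4>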